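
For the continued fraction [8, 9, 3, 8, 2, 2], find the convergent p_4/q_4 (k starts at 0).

4005/494

Using pₖ = aₖpₖ₋₁ + pₖ₋₂, qₖ = aₖqₖ₋₁ + qₖ₋₂ (with p₋₁=1, p₋₂=0, q₋₁=0, q₋₂=1):
  k=0: a=8, p=8, q=1
  k=1: a=9, p=73, q=9
  k=2: a=3, p=227, q=28
  k=3: a=8, p=1889, q=233
  k=4: a=2, p=4005, q=494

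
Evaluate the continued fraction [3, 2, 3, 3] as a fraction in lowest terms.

Fold from the inside: start with 3/1.
  3 + 1/3 = 10/3
  2 + 3/10 = 23/10
  3 + 10/23 = 79/23

79/23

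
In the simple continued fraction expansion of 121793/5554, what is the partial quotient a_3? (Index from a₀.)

16

121793 = 21·5554 + 5159   →  a_0 = 21
5554 = 1·5159 + 395   →  a_1 = 1
5159 = 13·395 + 24   →  a_2 = 13
395 = 16·24 + 11   →  a_3 = 16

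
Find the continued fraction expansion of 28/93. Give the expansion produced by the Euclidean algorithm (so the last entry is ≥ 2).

28 = 0×93 + 28
93 = 3×28 + 9
28 = 3×9 + 1
9 = 9×1 + 0  (stop)
So 28/93 = [0; 3, 3, 9].

[0; 3, 3, 9]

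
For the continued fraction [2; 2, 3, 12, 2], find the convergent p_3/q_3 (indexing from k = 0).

Using pₖ = aₖpₖ₋₁ + pₖ₋₂, qₖ = aₖqₖ₋₁ + qₖ₋₂ (with p₋₁=1, p₋₂=0, q₋₁=0, q₋₂=1):
  k=0: a=2, p=2, q=1
  k=1: a=2, p=5, q=2
  k=2: a=3, p=17, q=7
  k=3: a=12, p=209, q=86

209/86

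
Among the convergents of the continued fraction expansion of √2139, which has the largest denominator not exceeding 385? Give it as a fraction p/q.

17066/369

√2139 = [46; 4, 92, …] (period length 2).
Convergents:
  p_0/q_0 = 46/1
  p_1/q_1 = 185/4
  p_2/q_2 = 17066/369
  p_3/q_3 = 68449/1480
q_2 = 369 ≤ 385 < 1480 = q_3, so the answer is 17066/369.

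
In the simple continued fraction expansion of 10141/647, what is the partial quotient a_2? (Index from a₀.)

10141 = 15·647 + 436   →  a_0 = 15
647 = 1·436 + 211   →  a_1 = 1
436 = 2·211 + 14   →  a_2 = 2

2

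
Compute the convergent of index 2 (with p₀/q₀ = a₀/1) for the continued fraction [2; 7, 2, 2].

Using pₖ = aₖpₖ₋₁ + pₖ₋₂, qₖ = aₖqₖ₋₁ + qₖ₋₂ (with p₋₁=1, p₋₂=0, q₋₁=0, q₋₂=1):
  k=0: a=2, p=2, q=1
  k=1: a=7, p=15, q=7
  k=2: a=2, p=32, q=15

32/15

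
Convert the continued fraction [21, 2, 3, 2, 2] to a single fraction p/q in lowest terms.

Using pₖ = aₖpₖ₋₁ + pₖ₋₂ and qₖ = aₖqₖ₋₁ + qₖ₋₂:
  k=0: a=21, p=21, q=1
  k=1: a=2, p=43, q=2
  k=2: a=3, p=150, q=7
  k=3: a=2, p=343, q=16
  k=4: a=2, p=836, q=39

836/39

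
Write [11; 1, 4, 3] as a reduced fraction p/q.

Using pₖ = aₖpₖ₋₁ + pₖ₋₂ and qₖ = aₖqₖ₋₁ + qₖ₋₂:
  k=0: a=11, p=11, q=1
  k=1: a=1, p=12, q=1
  k=2: a=4, p=59, q=5
  k=3: a=3, p=189, q=16

189/16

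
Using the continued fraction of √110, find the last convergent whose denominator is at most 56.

430/41

√110 = [10; 2, 20, …] (period length 2).
Convergents:
  p_0/q_0 = 10/1
  p_1/q_1 = 21/2
  p_2/q_2 = 430/41
  p_3/q_3 = 881/84
q_2 = 41 ≤ 56 < 84 = q_3, so the answer is 430/41.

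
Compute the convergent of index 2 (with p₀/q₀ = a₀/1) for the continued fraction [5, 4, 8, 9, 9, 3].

Using pₖ = aₖpₖ₋₁ + pₖ₋₂, qₖ = aₖqₖ₋₁ + qₖ₋₂ (with p₋₁=1, p₋₂=0, q₋₁=0, q₋₂=1):
  k=0: a=5, p=5, q=1
  k=1: a=4, p=21, q=4
  k=2: a=8, p=173, q=33

173/33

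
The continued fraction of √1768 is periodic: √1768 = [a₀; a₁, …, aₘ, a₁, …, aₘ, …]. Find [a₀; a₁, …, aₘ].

[42; 21, 84]

a₀ = ⌊√1768⌋ = 42.
With m₀=0, d₀=1 and mₖ₊₁ = dₖaₖ − mₖ, dₖ₊₁ = (n − mₖ₊₁²)/dₖ, aₖ₊₁ = ⌊(a₀+mₖ₊₁)/dₖ₊₁⌋:
  k=1: m=42, d=4, a=21
  k=2: m=42, d=1, a=84
d=1 and a=2a₀=84 at k=2, so the next step gives (m, d) = (42, 4) again — its k=1 value — and the period has length 2.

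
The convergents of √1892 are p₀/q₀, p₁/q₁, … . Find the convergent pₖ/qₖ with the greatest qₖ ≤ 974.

15137/348

√1892 = [43; 2, 86, …] (period length 2).
Convergents:
  p_0/q_0 = 43/1
  p_1/q_1 = 87/2
  p_2/q_2 = 7525/173
  p_3/q_3 = 15137/348
  p_4/q_4 = 1309307/30101
q_3 = 348 ≤ 974 < 30101 = q_4, so the answer is 15137/348.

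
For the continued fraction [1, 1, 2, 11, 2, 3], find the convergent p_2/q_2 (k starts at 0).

5/3

Using pₖ = aₖpₖ₋₁ + pₖ₋₂, qₖ = aₖqₖ₋₁ + qₖ₋₂ (with p₋₁=1, p₋₂=0, q₋₁=0, q₋₂=1):
  k=0: a=1, p=1, q=1
  k=1: a=1, p=2, q=1
  k=2: a=2, p=5, q=3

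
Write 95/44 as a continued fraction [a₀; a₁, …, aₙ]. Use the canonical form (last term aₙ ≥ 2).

[2; 6, 3, 2]

95 = 2·44 + 7
44 = 6·7 + 2
7 = 3·2 + 1
2 = 2·1 + 0  (stop)
So 95/44 = [2; 6, 3, 2].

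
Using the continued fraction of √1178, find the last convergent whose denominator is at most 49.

√1178 = [34; 3, 9, 2, 9, 3, 68, …] (period length 6).
Convergents:
  p_0/q_0 = 34/1
  p_1/q_1 = 103/3
  p_2/q_2 = 961/28
  p_3/q_3 = 2025/59
q_2 = 28 ≤ 49 < 59 = q_3, so the answer is 961/28.

961/28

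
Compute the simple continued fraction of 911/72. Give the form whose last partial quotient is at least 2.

[12; 1, 1, 1, 7, 3]

911 = 12·72 + 47
72 = 1·47 + 25
47 = 1·25 + 22
25 = 1·22 + 3
22 = 7·3 + 1
3 = 3·1 + 0  (stop)
So 911/72 = [12; 1, 1, 1, 7, 3].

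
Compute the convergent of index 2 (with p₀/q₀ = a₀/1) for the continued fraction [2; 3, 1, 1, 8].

9/4

Using pₖ = aₖpₖ₋₁ + pₖ₋₂, qₖ = aₖqₖ₋₁ + qₖ₋₂ (with p₋₁=1, p₋₂=0, q₋₁=0, q₋₂=1):
  k=0: a=2, p=2, q=1
  k=1: a=3, p=7, q=3
  k=2: a=1, p=9, q=4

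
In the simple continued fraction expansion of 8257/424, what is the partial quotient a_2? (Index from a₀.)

9

8257 = 19·424 + 201   →  a_0 = 19
424 = 2·201 + 22   →  a_1 = 2
201 = 9·22 + 3   →  a_2 = 9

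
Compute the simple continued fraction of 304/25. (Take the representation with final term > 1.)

[12; 6, 4]

304 = 12×25 + 4
25 = 6×4 + 1
4 = 4×1 + 0  (stop)
So 304/25 = [12; 6, 4].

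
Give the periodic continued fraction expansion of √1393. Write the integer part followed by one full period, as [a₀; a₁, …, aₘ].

a₀ = ⌊√1393⌋ = 37.
With m₀=0, d₀=1 and mₖ₊₁ = dₖaₖ − mₖ, dₖ₊₁ = (n − mₖ₊₁²)/dₖ, aₖ₊₁ = ⌊(a₀+mₖ₊₁)/dₖ₊₁⌋:
  k=1: m=37, d=24, a=3
  k=2: m=35, d=7, a=10
  k=3: m=35, d=24, a=3
  k=4: m=37, d=1, a=74
d=1 and a=2a₀=74 at k=4, so the next step gives (m, d) = (37, 24) again — its k=1 value — and the period has length 4.

[37; 3, 10, 3, 74]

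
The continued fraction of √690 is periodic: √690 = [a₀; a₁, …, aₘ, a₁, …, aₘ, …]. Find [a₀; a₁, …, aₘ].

[26; 3, 1, 2, 1, 3, 52]

a₀ = ⌊√690⌋ = 26.
With m₀=0, d₀=1 and mₖ₊₁ = dₖaₖ − mₖ, dₖ₊₁ = (n − mₖ₊₁²)/dₖ, aₖ₊₁ = ⌊(a₀+mₖ₊₁)/dₖ₊₁⌋:
  k=1: m=26, d=14, a=3
  k=2: m=16, d=31, a=1
  k=3: m=15, d=15, a=2
  k=4: m=15, d=31, a=1
  k=5: m=16, d=14, a=3
  k=6: m=26, d=1, a=52
d=1 and a=2a₀=52 at k=6, so the next step gives (m, d) = (26, 14) again — its k=1 value — and the period has length 6.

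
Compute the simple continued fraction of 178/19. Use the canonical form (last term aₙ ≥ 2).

[9; 2, 1, 2, 2]

178 = 9×19 + 7
19 = 2×7 + 5
7 = 1×5 + 2
5 = 2×2 + 1
2 = 2×1 + 0  (stop)
So 178/19 = [9; 2, 1, 2, 2].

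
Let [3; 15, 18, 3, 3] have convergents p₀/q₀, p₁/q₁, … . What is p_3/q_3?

2539/828

Using pₖ = aₖpₖ₋₁ + pₖ₋₂, qₖ = aₖqₖ₋₁ + qₖ₋₂ (with p₋₁=1, p₋₂=0, q₋₁=0, q₋₂=1):
  k=0: a=3, p=3, q=1
  k=1: a=15, p=46, q=15
  k=2: a=18, p=831, q=271
  k=3: a=3, p=2539, q=828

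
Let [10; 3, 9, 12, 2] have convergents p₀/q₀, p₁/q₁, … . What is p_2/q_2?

289/28

Using pₖ = aₖpₖ₋₁ + pₖ₋₂, qₖ = aₖqₖ₋₁ + qₖ₋₂ (with p₋₁=1, p₋₂=0, q₋₁=0, q₋₂=1):
  k=0: a=10, p=10, q=1
  k=1: a=3, p=31, q=3
  k=2: a=9, p=289, q=28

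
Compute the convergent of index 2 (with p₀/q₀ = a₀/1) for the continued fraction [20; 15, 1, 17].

Using pₖ = aₖpₖ₋₁ + pₖ₋₂, qₖ = aₖqₖ₋₁ + qₖ₋₂ (with p₋₁=1, p₋₂=0, q₋₁=0, q₋₂=1):
  k=0: a=20, p=20, q=1
  k=1: a=15, p=301, q=15
  k=2: a=1, p=321, q=16

321/16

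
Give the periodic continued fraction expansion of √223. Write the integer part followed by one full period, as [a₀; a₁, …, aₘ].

[14; 1, 13, 1, 28]

a₀ = ⌊√223⌋ = 14.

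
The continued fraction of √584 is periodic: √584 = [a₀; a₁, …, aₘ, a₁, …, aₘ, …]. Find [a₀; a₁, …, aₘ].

a₀ = ⌊√584⌋ = 24.
With m₀=0, d₀=1 and mₖ₊₁ = dₖaₖ − mₖ, dₖ₊₁ = (n − mₖ₊₁²)/dₖ, aₖ₊₁ = ⌊(a₀+mₖ₊₁)/dₖ₊₁⌋:
  k=1: m=24, d=8, a=6
  k=2: m=24, d=1, a=48
d=1 and a=2a₀=48 at k=2, so the next step gives (m, d) = (24, 8) again — its k=1 value — and the period has length 2.

[24; 6, 48]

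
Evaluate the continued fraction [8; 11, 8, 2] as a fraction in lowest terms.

Using pₖ = aₖpₖ₋₁ + pₖ₋₂ and qₖ = aₖqₖ₋₁ + qₖ₋₂:
  k=0: a=8, p=8, q=1
  k=1: a=11, p=89, q=11
  k=2: a=8, p=720, q=89
  k=3: a=2, p=1529, q=189

1529/189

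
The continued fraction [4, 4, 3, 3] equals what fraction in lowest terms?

Fold from the inside: start with 3/1.
  3 + 1/3 = 10/3
  4 + 3/10 = 43/10
  4 + 10/43 = 182/43

182/43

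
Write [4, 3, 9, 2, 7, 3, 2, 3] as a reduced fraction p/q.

Fold from the inside: start with 3/1.
  2 + 1/3 = 7/3
  3 + 3/7 = 24/7
  7 + 7/24 = 175/24
  2 + 24/175 = 374/175
  9 + 175/374 = 3541/374
  3 + 374/3541 = 10997/3541
  4 + 3541/10997 = 47529/10997

47529/10997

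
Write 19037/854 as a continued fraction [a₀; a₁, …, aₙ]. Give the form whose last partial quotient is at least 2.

[22; 3, 2, 3, 17, 2]

19037 = 22·854 + 249
854 = 3·249 + 107
249 = 2·107 + 35
107 = 3·35 + 2
35 = 17·2 + 1
2 = 2·1 + 0  (stop)
So 19037/854 = [22; 3, 2, 3, 17, 2].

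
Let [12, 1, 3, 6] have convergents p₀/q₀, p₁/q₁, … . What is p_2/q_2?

51/4

Using pₖ = aₖpₖ₋₁ + pₖ₋₂, qₖ = aₖqₖ₋₁ + qₖ₋₂ (with p₋₁=1, p₋₂=0, q₋₁=0, q₋₂=1):
  k=0: a=12, p=12, q=1
  k=1: a=1, p=13, q=1
  k=2: a=3, p=51, q=4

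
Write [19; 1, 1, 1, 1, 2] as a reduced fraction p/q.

Fold from the inside: start with 2/1.
  1 + 1/2 = 3/2
  1 + 2/3 = 5/3
  1 + 3/5 = 8/5
  1 + 5/8 = 13/8
  19 + 8/13 = 255/13

255/13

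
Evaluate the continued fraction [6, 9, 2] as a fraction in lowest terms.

116/19

Using pₖ = aₖpₖ₋₁ + pₖ₋₂ and qₖ = aₖqₖ₋₁ + qₖ₋₂:
  k=0: a=6, p=6, q=1
  k=1: a=9, p=55, q=9
  k=2: a=2, p=116, q=19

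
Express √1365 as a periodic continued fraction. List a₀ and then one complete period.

[36; 1, 17, 2, 17, 1, 72]

a₀ = ⌊√1365⌋ = 36.
With m₀=0, d₀=1 and mₖ₊₁ = dₖaₖ − mₖ, dₖ₊₁ = (n − mₖ₊₁²)/dₖ, aₖ₊₁ = ⌊(a₀+mₖ₊₁)/dₖ₊₁⌋:
  k=1: m=36, d=69, a=1
  k=2: m=33, d=4, a=17
  k=3: m=35, d=35, a=2
  k=4: m=35, d=4, a=17
  k=5: m=33, d=69, a=1
  k=6: m=36, d=1, a=72
d=1 and a=2a₀=72 at k=6, so the next step gives (m, d) = (36, 69) again — its k=1 value — and the period has length 6.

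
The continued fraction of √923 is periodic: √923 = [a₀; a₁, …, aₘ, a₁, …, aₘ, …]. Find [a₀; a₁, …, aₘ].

[30; 2, 1, 1, 1, 2, 60]

a₀ = ⌊√923⌋ = 30.
With m₀=0, d₀=1 and mₖ₊₁ = dₖaₖ − mₖ, dₖ₊₁ = (n − mₖ₊₁²)/dₖ, aₖ₊₁ = ⌊(a₀+mₖ₊₁)/dₖ₊₁⌋:
  k=1: m=30, d=23, a=2
  k=2: m=16, d=29, a=1
  k=3: m=13, d=26, a=1
  k=4: m=13, d=29, a=1
  k=5: m=16, d=23, a=2
  k=6: m=30, d=1, a=60
d=1 and a=2a₀=60 at k=6, so the next step gives (m, d) = (30, 23) again — its k=1 value — and the period has length 6.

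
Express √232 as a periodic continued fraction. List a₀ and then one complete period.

[15; 4, 3, 7, 3, 4, 30]

a₀ = ⌊√232⌋ = 15.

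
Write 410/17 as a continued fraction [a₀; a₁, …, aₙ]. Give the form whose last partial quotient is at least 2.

410 = 24·17 + 2
17 = 8·2 + 1
2 = 2·1 + 0  (stop)
So 410/17 = [24; 8, 2].

[24; 8, 2]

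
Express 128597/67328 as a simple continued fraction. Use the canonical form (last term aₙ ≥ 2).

128597 = 1*67328 + 61269
67328 = 1*61269 + 6059
61269 = 10*6059 + 679
6059 = 8*679 + 627
679 = 1*627 + 52
627 = 12*52 + 3
52 = 17*3 + 1
3 = 3*1 + 0  (stop)
So 128597/67328 = [1; 1, 10, 8, 1, 12, 17, 3].

[1; 1, 10, 8, 1, 12, 17, 3]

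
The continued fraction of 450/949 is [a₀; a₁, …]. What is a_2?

9

450 = 0·949 + 450   →  a_0 = 0
949 = 2·450 + 49   →  a_1 = 2
450 = 9·49 + 9   →  a_2 = 9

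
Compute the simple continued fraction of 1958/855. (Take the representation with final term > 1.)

1958 = 2·855 + 248
855 = 3·248 + 111
248 = 2·111 + 26
111 = 4·26 + 7
26 = 3·7 + 5
7 = 1·5 + 2
5 = 2·2 + 1
2 = 2·1 + 0  (stop)
So 1958/855 = [2; 3, 2, 4, 3, 1, 2, 2].

[2; 3, 2, 4, 3, 1, 2, 2]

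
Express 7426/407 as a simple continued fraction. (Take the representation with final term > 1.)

7426 = 18·407 + 100
407 = 4·100 + 7
100 = 14·7 + 2
7 = 3·2 + 1
2 = 2·1 + 0  (stop)
So 7426/407 = [18; 4, 14, 3, 2].

[18; 4, 14, 3, 2]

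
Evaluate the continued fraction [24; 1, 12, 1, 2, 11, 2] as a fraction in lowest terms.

Fold from the inside: start with 2/1.
  11 + 1/2 = 23/2
  2 + 2/23 = 48/23
  1 + 23/48 = 71/48
  12 + 48/71 = 900/71
  1 + 71/900 = 971/900
  24 + 900/971 = 24204/971

24204/971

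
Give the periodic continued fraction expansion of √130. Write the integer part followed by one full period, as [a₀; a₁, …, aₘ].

a₀ = ⌊√130⌋ = 11.
With m₀=0, d₀=1 and mₖ₊₁ = dₖaₖ − mₖ, dₖ₊₁ = (n − mₖ₊₁²)/dₖ, aₖ₊₁ = ⌊(a₀+mₖ₊₁)/dₖ₊₁⌋:
  k=1: m=11, d=9, a=2
  k=2: m=7, d=9, a=2
  k=3: m=11, d=1, a=22
d=1 and a=2a₀=22 at k=3, so the next step gives (m, d) = (11, 9) again — its k=1 value — and the period has length 3.

[11; 2, 2, 22]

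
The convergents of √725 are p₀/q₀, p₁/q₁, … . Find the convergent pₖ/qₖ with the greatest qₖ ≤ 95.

727/27

√725 = [26; 1, 12, 2, 12, 1, 52, …] (period length 6).
Convergents:
  p_0/q_0 = 26/1
  p_1/q_1 = 27/1
  p_2/q_2 = 350/13
  p_3/q_3 = 727/27
  p_4/q_4 = 9074/337
q_3 = 27 ≤ 95 < 337 = q_4, so the answer is 727/27.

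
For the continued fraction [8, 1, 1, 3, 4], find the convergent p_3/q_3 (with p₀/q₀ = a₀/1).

Using pₖ = aₖpₖ₋₁ + pₖ₋₂, qₖ = aₖqₖ₋₁ + qₖ₋₂ (with p₋₁=1, p₋₂=0, q₋₁=0, q₋₂=1):
  k=0: a=8, p=8, q=1
  k=1: a=1, p=9, q=1
  k=2: a=1, p=17, q=2
  k=3: a=3, p=60, q=7

60/7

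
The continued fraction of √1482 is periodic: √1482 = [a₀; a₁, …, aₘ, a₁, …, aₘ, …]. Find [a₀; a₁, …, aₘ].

[38; 2, 76]

a₀ = ⌊√1482⌋ = 38.
With m₀=0, d₀=1 and mₖ₊₁ = dₖaₖ − mₖ, dₖ₊₁ = (n − mₖ₊₁²)/dₖ, aₖ₊₁ = ⌊(a₀+mₖ₊₁)/dₖ₊₁⌋:
  k=1: m=38, d=38, a=2
  k=2: m=38, d=1, a=76
d=1 and a=2a₀=76 at k=2, so the next step gives (m, d) = (38, 38) again — its k=1 value — and the period has length 2.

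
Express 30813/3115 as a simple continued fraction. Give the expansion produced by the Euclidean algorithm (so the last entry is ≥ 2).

[9; 1, 8, 4, 9, 9]

30813 = 9×3115 + 2778
3115 = 1×2778 + 337
2778 = 8×337 + 82
337 = 4×82 + 9
82 = 9×9 + 1
9 = 9×1 + 0  (stop)
So 30813/3115 = [9; 1, 8, 4, 9, 9].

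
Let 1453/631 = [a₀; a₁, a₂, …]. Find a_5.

1453 = 2·631 + 191   →  a_0 = 2
631 = 3·191 + 58   →  a_1 = 3
191 = 3·58 + 17   →  a_2 = 3
58 = 3·17 + 7   →  a_3 = 3
17 = 2·7 + 3   →  a_4 = 2
7 = 2·3 + 1   →  a_5 = 2

2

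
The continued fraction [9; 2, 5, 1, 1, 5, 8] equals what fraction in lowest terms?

10291/1088

Fold from the inside: start with 8/1.
  5 + 1/8 = 41/8
  1 + 8/41 = 49/41
  1 + 41/49 = 90/49
  5 + 49/90 = 499/90
  2 + 90/499 = 1088/499
  9 + 499/1088 = 10291/1088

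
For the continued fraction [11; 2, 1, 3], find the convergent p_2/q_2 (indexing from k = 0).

34/3

Using pₖ = aₖpₖ₋₁ + pₖ₋₂, qₖ = aₖqₖ₋₁ + qₖ₋₂ (with p₋₁=1, p₋₂=0, q₋₁=0, q₋₂=1):
  k=0: a=11, p=11, q=1
  k=1: a=2, p=23, q=2
  k=2: a=1, p=34, q=3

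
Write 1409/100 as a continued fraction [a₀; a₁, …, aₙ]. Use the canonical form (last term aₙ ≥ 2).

[14; 11, 9]

1409 = 14*100 + 9
100 = 11*9 + 1
9 = 9*1 + 0  (stop)
So 1409/100 = [14; 11, 9].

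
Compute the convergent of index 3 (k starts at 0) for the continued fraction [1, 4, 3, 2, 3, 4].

37/30

Using pₖ = aₖpₖ₋₁ + pₖ₋₂, qₖ = aₖqₖ₋₁ + qₖ₋₂ (with p₋₁=1, p₋₂=0, q₋₁=0, q₋₂=1):
  k=0: a=1, p=1, q=1
  k=1: a=4, p=5, q=4
  k=2: a=3, p=16, q=13
  k=3: a=2, p=37, q=30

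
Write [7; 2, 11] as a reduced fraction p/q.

Using pₖ = aₖpₖ₋₁ + pₖ₋₂ and qₖ = aₖqₖ₋₁ + qₖ₋₂:
  k=0: a=7, p=7, q=1
  k=1: a=2, p=15, q=2
  k=2: a=11, p=172, q=23

172/23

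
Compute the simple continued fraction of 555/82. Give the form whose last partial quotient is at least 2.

[6; 1, 3, 3, 6]

555 = 6*82 + 63
82 = 1*63 + 19
63 = 3*19 + 6
19 = 3*6 + 1
6 = 6*1 + 0  (stop)
So 555/82 = [6; 1, 3, 3, 6].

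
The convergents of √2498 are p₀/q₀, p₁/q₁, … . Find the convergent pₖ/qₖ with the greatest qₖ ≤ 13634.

√2498 = [49; 1, 48, 1, 98, …] (period length 4).
Convergents:
  p_0/q_0 = 49/1
  p_1/q_1 = 50/1
  p_2/q_2 = 2449/49
  p_3/q_3 = 2499/50
  p_4/q_4 = 247351/4949
  p_5/q_5 = 249850/4999
  p_6/q_6 = 12240151/244901
q_5 = 4999 ≤ 13634 < 244901 = q_6, so the answer is 249850/4999.

249850/4999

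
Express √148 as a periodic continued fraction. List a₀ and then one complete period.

[12; 6, 24]

a₀ = ⌊√148⌋ = 12.
With m₀=0, d₀=1 and mₖ₊₁ = dₖaₖ − mₖ, dₖ₊₁ = (n − mₖ₊₁²)/dₖ, aₖ₊₁ = ⌊(a₀+mₖ₊₁)/dₖ₊₁⌋:
  k=1: m=12, d=4, a=6
  k=2: m=12, d=1, a=24
d=1 and a=2a₀=24 at k=2, so the next step gives (m, d) = (12, 4) again — its k=1 value — and the period has length 2.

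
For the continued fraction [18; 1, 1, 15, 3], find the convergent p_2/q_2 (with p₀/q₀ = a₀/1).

Using pₖ = aₖpₖ₋₁ + pₖ₋₂, qₖ = aₖqₖ₋₁ + qₖ₋₂ (with p₋₁=1, p₋₂=0, q₋₁=0, q₋₂=1):
  k=0: a=18, p=18, q=1
  k=1: a=1, p=19, q=1
  k=2: a=1, p=37, q=2

37/2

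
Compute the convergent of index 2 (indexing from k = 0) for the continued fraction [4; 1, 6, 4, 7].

34/7

Using pₖ = aₖpₖ₋₁ + pₖ₋₂, qₖ = aₖqₖ₋₁ + qₖ₋₂ (with p₋₁=1, p₋₂=0, q₋₁=0, q₋₂=1):
  k=0: a=4, p=4, q=1
  k=1: a=1, p=5, q=1
  k=2: a=6, p=34, q=7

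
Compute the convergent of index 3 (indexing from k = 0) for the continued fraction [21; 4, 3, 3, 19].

Using pₖ = aₖpₖ₋₁ + pₖ₋₂, qₖ = aₖqₖ₋₁ + qₖ₋₂ (with p₋₁=1, p₋₂=0, q₋₁=0, q₋₂=1):
  k=0: a=21, p=21, q=1
  k=1: a=4, p=85, q=4
  k=2: a=3, p=276, q=13
  k=3: a=3, p=913, q=43

913/43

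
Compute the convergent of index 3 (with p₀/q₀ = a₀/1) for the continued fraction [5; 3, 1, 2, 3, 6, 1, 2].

Using pₖ = aₖpₖ₋₁ + pₖ₋₂, qₖ = aₖqₖ₋₁ + qₖ₋₂ (with p₋₁=1, p₋₂=0, q₋₁=0, q₋₂=1):
  k=0: a=5, p=5, q=1
  k=1: a=3, p=16, q=3
  k=2: a=1, p=21, q=4
  k=3: a=2, p=58, q=11

58/11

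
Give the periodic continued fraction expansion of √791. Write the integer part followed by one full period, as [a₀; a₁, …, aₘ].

a₀ = ⌊√791⌋ = 28.

[28; 8, 56]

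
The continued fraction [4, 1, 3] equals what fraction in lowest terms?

19/4

Fold from the inside: start with 3/1.
  1 + 1/3 = 4/3
  4 + 3/4 = 19/4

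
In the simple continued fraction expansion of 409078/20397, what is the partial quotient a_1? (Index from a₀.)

409078 = 20·20397 + 1138   →  a_0 = 20
20397 = 17·1138 + 1051   →  a_1 = 17

17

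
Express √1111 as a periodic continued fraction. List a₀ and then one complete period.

a₀ = ⌊√1111⌋ = 33.

[33; 3, 66]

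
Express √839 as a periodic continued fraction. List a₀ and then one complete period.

a₀ = ⌊√839⌋ = 28.
With m₀=0, d₀=1 and mₖ₊₁ = dₖaₖ − mₖ, dₖ₊₁ = (n − mₖ₊₁²)/dₖ, aₖ₊₁ = ⌊(a₀+mₖ₊₁)/dₖ₊₁⌋:
  k=1: m=28, d=55, a=1
  k=2: m=27, d=2, a=27
  k=3: m=27, d=55, a=1
  k=4: m=28, d=1, a=56
d=1 and a=2a₀=56 at k=4, so the next step gives (m, d) = (28, 55) again — its k=1 value — and the period has length 4.

[28; 1, 27, 1, 56]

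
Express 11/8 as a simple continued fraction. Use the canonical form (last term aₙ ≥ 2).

11 = 1×8 + 3
8 = 2×3 + 2
3 = 1×2 + 1
2 = 2×1 + 0  (stop)
So 11/8 = [1; 2, 1, 2].

[1; 2, 1, 2]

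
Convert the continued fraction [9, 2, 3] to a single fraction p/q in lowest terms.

66/7

Fold from the inside: start with 3/1.
  2 + 1/3 = 7/3
  9 + 3/7 = 66/7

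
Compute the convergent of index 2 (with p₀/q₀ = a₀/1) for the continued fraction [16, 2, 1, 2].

Using pₖ = aₖpₖ₋₁ + pₖ₋₂, qₖ = aₖqₖ₋₁ + qₖ₋₂ (with p₋₁=1, p₋₂=0, q₋₁=0, q₋₂=1):
  k=0: a=16, p=16, q=1
  k=1: a=2, p=33, q=2
  k=2: a=1, p=49, q=3

49/3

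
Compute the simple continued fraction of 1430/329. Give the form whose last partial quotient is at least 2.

[4; 2, 1, 7, 1, 3, 3]

1430 = 4×329 + 114
329 = 2×114 + 101
114 = 1×101 + 13
101 = 7×13 + 10
13 = 1×10 + 3
10 = 3×3 + 1
3 = 3×1 + 0  (stop)
So 1430/329 = [4; 2, 1, 7, 1, 3, 3].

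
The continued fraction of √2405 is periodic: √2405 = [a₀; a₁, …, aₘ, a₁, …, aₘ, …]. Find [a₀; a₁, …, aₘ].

[49; 24, 1, 1, 24, 98]

a₀ = ⌊√2405⌋ = 49.
With m₀=0, d₀=1 and mₖ₊₁ = dₖaₖ − mₖ, dₖ₊₁ = (n − mₖ₊₁²)/dₖ, aₖ₊₁ = ⌊(a₀+mₖ₊₁)/dₖ₊₁⌋:
  k=1: m=49, d=4, a=24
  k=2: m=47, d=49, a=1
  k=3: m=2, d=49, a=1
  k=4: m=47, d=4, a=24
  k=5: m=49, d=1, a=98
d=1 and a=2a₀=98 at k=5, so the next step gives (m, d) = (49, 4) again — its k=1 value — and the period has length 5.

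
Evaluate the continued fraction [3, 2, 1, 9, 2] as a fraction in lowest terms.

Fold from the inside: start with 2/1.
  9 + 1/2 = 19/2
  1 + 2/19 = 21/19
  2 + 19/21 = 61/21
  3 + 21/61 = 204/61

204/61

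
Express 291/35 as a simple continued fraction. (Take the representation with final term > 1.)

291 = 8×35 + 11
35 = 3×11 + 2
11 = 5×2 + 1
2 = 2×1 + 0  (stop)
So 291/35 = [8; 3, 5, 2].

[8; 3, 5, 2]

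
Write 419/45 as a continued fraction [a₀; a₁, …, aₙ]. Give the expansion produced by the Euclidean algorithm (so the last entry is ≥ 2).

[9; 3, 4, 1, 2]

419 = 9·45 + 14
45 = 3·14 + 3
14 = 4·3 + 2
3 = 1·2 + 1
2 = 2·1 + 0  (stop)
So 419/45 = [9; 3, 4, 1, 2].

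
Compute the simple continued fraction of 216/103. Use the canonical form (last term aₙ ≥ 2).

[2; 10, 3, 3]

216 = 2·103 + 10
103 = 10·10 + 3
10 = 3·3 + 1
3 = 3·1 + 0  (stop)
So 216/103 = [2; 10, 3, 3].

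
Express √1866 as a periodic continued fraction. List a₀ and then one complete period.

a₀ = ⌊√1866⌋ = 43.
With m₀=0, d₀=1 and mₖ₊₁ = dₖaₖ − mₖ, dₖ₊₁ = (n − mₖ₊₁²)/dₖ, aₖ₊₁ = ⌊(a₀+mₖ₊₁)/dₖ₊₁⌋:
  k=1: m=43, d=17, a=5
  k=2: m=42, d=6, a=14
  k=3: m=42, d=17, a=5
  k=4: m=43, d=1, a=86
d=1 and a=2a₀=86 at k=4, so the next step gives (m, d) = (43, 17) again — its k=1 value — and the period has length 4.

[43; 5, 14, 5, 86]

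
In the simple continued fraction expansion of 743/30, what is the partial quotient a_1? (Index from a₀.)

743 = 24·30 + 23   →  a_0 = 24
30 = 1·23 + 7   →  a_1 = 1

1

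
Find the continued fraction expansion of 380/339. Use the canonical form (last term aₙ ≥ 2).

380 = 1×339 + 41
339 = 8×41 + 11
41 = 3×11 + 8
11 = 1×8 + 3
8 = 2×3 + 2
3 = 1×2 + 1
2 = 2×1 + 0  (stop)
So 380/339 = [1; 8, 3, 1, 2, 1, 2].

[1; 8, 3, 1, 2, 1, 2]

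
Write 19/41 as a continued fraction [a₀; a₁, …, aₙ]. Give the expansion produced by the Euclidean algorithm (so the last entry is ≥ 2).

[0; 2, 6, 3]

19 = 0·41 + 19
41 = 2·19 + 3
19 = 6·3 + 1
3 = 3·1 + 0  (stop)
So 19/41 = [0; 2, 6, 3].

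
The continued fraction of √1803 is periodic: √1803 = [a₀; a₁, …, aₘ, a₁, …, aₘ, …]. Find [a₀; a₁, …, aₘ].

[42; 2, 6, 28, 6, 2, 84]

a₀ = ⌊√1803⌋ = 42.
With m₀=0, d₀=1 and mₖ₊₁ = dₖaₖ − mₖ, dₖ₊₁ = (n − mₖ₊₁²)/dₖ, aₖ₊₁ = ⌊(a₀+mₖ₊₁)/dₖ₊₁⌋:
  k=1: m=42, d=39, a=2
  k=2: m=36, d=13, a=6
  k=3: m=42, d=3, a=28
  k=4: m=42, d=13, a=6
  k=5: m=36, d=39, a=2
  k=6: m=42, d=1, a=84
d=1 and a=2a₀=84 at k=6, so the next step gives (m, d) = (42, 39) again — its k=1 value — and the period has length 6.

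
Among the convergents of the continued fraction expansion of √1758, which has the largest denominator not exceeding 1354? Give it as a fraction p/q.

√1758 = [41; 1, 12, 1, 82, …] (period length 4).
Convergents:
  p_0/q_0 = 41/1
  p_1/q_1 = 42/1
  p_2/q_2 = 545/13
  p_3/q_3 = 587/14
  p_4/q_4 = 48679/1161
  p_5/q_5 = 49266/1175
  p_6/q_6 = 639871/15261
q_5 = 1175 ≤ 1354 < 15261 = q_6, so the answer is 49266/1175.

49266/1175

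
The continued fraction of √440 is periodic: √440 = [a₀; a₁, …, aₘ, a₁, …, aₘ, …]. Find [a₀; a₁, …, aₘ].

a₀ = ⌊√440⌋ = 20.
With m₀=0, d₀=1 and mₖ₊₁ = dₖaₖ − mₖ, dₖ₊₁ = (n − mₖ₊₁²)/dₖ, aₖ₊₁ = ⌊(a₀+mₖ₊₁)/dₖ₊₁⌋:
  k=1: m=20, d=40, a=1
  k=2: m=20, d=1, a=40
d=1 and a=2a₀=40 at k=2, so the next step gives (m, d) = (20, 40) again — its k=1 value — and the period has length 2.

[20; 1, 40]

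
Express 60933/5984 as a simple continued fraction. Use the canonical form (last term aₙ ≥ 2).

[10; 5, 2, 9, 2, 3, 2, 3]

60933 = 10×5984 + 1093
5984 = 5×1093 + 519
1093 = 2×519 + 55
519 = 9×55 + 24
55 = 2×24 + 7
24 = 3×7 + 3
7 = 2×3 + 1
3 = 3×1 + 0  (stop)
So 60933/5984 = [10; 5, 2, 9, 2, 3, 2, 3].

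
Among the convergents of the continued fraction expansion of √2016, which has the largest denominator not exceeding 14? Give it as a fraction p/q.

√2016 = [44; 1, 8, 1, 88, …] (period length 4).
Convergents:
  p_0/q_0 = 44/1
  p_1/q_1 = 45/1
  p_2/q_2 = 404/9
  p_3/q_3 = 449/10
  p_4/q_4 = 39916/889
q_3 = 10 ≤ 14 < 889 = q_4, so the answer is 449/10.

449/10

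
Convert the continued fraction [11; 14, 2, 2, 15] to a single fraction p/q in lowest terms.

Fold from the inside: start with 15/1.
  2 + 1/15 = 31/15
  2 + 15/31 = 77/31
  14 + 31/77 = 1109/77
  11 + 77/1109 = 12276/1109

12276/1109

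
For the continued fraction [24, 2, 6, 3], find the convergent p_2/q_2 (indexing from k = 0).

318/13

Using pₖ = aₖpₖ₋₁ + pₖ₋₂, qₖ = aₖqₖ₋₁ + qₖ₋₂ (with p₋₁=1, p₋₂=0, q₋₁=0, q₋₂=1):
  k=0: a=24, p=24, q=1
  k=1: a=2, p=49, q=2
  k=2: a=6, p=318, q=13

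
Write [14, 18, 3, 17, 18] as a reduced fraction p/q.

Using pₖ = aₖpₖ₋₁ + pₖ₋₂ and qₖ = aₖqₖ₋₁ + qₖ₋₂:
  k=0: a=14, p=14, q=1
  k=1: a=18, p=253, q=18
  k=2: a=3, p=773, q=55
  k=3: a=17, p=13394, q=953
  k=4: a=18, p=241865, q=17209

241865/17209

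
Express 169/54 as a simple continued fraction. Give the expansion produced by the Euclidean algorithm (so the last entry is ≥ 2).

169 = 3·54 + 7
54 = 7·7 + 5
7 = 1·5 + 2
5 = 2·2 + 1
2 = 2·1 + 0  (stop)
So 169/54 = [3; 7, 1, 2, 2].

[3; 7, 1, 2, 2]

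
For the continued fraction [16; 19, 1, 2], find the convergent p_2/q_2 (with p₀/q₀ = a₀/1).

321/20

Using pₖ = aₖpₖ₋₁ + pₖ₋₂, qₖ = aₖqₖ₋₁ + qₖ₋₂ (with p₋₁=1, p₋₂=0, q₋₁=0, q₋₂=1):
  k=0: a=16, p=16, q=1
  k=1: a=19, p=305, q=19
  k=2: a=1, p=321, q=20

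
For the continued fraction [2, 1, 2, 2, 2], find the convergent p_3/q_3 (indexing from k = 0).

19/7

Using pₖ = aₖpₖ₋₁ + pₖ₋₂, qₖ = aₖqₖ₋₁ + qₖ₋₂ (with p₋₁=1, p₋₂=0, q₋₁=0, q₋₂=1):
  k=0: a=2, p=2, q=1
  k=1: a=1, p=3, q=1
  k=2: a=2, p=8, q=3
  k=3: a=2, p=19, q=7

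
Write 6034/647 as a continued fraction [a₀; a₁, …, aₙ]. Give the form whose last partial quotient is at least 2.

[9; 3, 15, 14]

6034 = 9·647 + 211
647 = 3·211 + 14
211 = 15·14 + 1
14 = 14·1 + 0  (stop)
So 6034/647 = [9; 3, 15, 14].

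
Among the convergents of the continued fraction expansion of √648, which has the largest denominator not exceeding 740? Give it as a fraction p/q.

8935/351

√648 = [25; 2, 5, 6, 5, 2, 50, …] (period length 6).
Convergents:
  p_0/q_0 = 25/1
  p_1/q_1 = 51/2
  p_2/q_2 = 280/11
  p_3/q_3 = 1731/68
  p_4/q_4 = 8935/351
  p_5/q_5 = 19601/770
q_4 = 351 ≤ 740 < 770 = q_5, so the answer is 8935/351.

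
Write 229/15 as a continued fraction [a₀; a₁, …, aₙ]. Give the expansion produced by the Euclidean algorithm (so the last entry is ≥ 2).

[15; 3, 1, 3]

229 = 15*15 + 4
15 = 3*4 + 3
4 = 1*3 + 1
3 = 3*1 + 0  (stop)
So 229/15 = [15; 3, 1, 3].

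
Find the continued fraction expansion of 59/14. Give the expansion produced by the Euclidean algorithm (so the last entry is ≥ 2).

59 = 4*14 + 3
14 = 4*3 + 2
3 = 1*2 + 1
2 = 2*1 + 0  (stop)
So 59/14 = [4; 4, 1, 2].

[4; 4, 1, 2]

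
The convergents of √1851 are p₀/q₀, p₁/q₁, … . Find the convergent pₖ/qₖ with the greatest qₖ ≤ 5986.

√1851 = [43; 43, 86, …] (period length 2).
Convergents:
  p_0/q_0 = 43/1
  p_1/q_1 = 1850/43
  p_2/q_2 = 159143/3699
  p_3/q_3 = 6844999/159100
q_2 = 3699 ≤ 5986 < 159100 = q_3, so the answer is 159143/3699.

159143/3699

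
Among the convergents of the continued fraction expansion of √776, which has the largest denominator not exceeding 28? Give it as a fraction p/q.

√776 = [27; 1, 5, 1, 54, …] (period length 4).
Convergents:
  p_0/q_0 = 27/1
  p_1/q_1 = 28/1
  p_2/q_2 = 167/6
  p_3/q_3 = 195/7
  p_4/q_4 = 10697/384
q_3 = 7 ≤ 28 < 384 = q_4, so the answer is 195/7.

195/7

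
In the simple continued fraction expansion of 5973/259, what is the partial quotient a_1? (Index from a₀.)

16

5973 = 23·259 + 16   →  a_0 = 23
259 = 16·16 + 3   →  a_1 = 16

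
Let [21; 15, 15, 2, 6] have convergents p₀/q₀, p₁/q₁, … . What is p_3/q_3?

Using pₖ = aₖpₖ₋₁ + pₖ₋₂, qₖ = aₖqₖ₋₁ + qₖ₋₂ (with p₋₁=1, p₋₂=0, q₋₁=0, q₋₂=1):
  k=0: a=21, p=21, q=1
  k=1: a=15, p=316, q=15
  k=2: a=15, p=4761, q=226
  k=3: a=2, p=9838, q=467

9838/467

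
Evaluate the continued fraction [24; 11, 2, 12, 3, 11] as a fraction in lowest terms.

Using pₖ = aₖpₖ₋₁ + pₖ₋₂ and qₖ = aₖqₖ₋₁ + qₖ₋₂:
  k=0: a=24, p=24, q=1
  k=1: a=11, p=265, q=11
  k=2: a=2, p=554, q=23
  k=3: a=12, p=6913, q=287
  k=4: a=3, p=21293, q=884
  k=5: a=11, p=241136, q=10011

241136/10011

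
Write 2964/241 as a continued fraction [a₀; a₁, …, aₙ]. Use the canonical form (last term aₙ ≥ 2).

[12; 3, 2, 1, 7, 3]

2964 = 12·241 + 72
241 = 3·72 + 25
72 = 2·25 + 22
25 = 1·22 + 3
22 = 7·3 + 1
3 = 3·1 + 0  (stop)
So 2964/241 = [12; 3, 2, 1, 7, 3].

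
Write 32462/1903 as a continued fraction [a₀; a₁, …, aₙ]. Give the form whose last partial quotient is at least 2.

[17; 17, 6, 1, 15]

32462 = 17·1903 + 111
1903 = 17·111 + 16
111 = 6·16 + 15
16 = 1·15 + 1
15 = 15·1 + 0  (stop)
So 32462/1903 = [17; 17, 6, 1, 15].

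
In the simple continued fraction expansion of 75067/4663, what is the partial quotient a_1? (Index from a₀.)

75067 = 16·4663 + 459   →  a_0 = 16
4663 = 10·459 + 73   →  a_1 = 10

10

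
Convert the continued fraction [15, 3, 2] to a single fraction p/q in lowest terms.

Using pₖ = aₖpₖ₋₁ + pₖ₋₂ and qₖ = aₖqₖ₋₁ + qₖ₋₂:
  k=0: a=15, p=15, q=1
  k=1: a=3, p=46, q=3
  k=2: a=2, p=107, q=7

107/7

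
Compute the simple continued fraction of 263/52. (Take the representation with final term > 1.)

263 = 5*52 + 3
52 = 17*3 + 1
3 = 3*1 + 0  (stop)
So 263/52 = [5; 17, 3].

[5; 17, 3]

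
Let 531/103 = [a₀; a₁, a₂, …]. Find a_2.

2

531 = 5·103 + 16   →  a_0 = 5
103 = 6·16 + 7   →  a_1 = 6
16 = 2·7 + 2   →  a_2 = 2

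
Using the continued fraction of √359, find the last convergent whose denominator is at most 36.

√359 = [18; 1, 17, 1, 36, …] (period length 4).
Convergents:
  p_0/q_0 = 18/1
  p_1/q_1 = 19/1
  p_2/q_2 = 341/18
  p_3/q_3 = 360/19
  p_4/q_4 = 13301/702
q_3 = 19 ≤ 36 < 702 = q_4, so the answer is 360/19.

360/19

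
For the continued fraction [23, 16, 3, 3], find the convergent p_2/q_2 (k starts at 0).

Using pₖ = aₖpₖ₋₁ + pₖ₋₂, qₖ = aₖqₖ₋₁ + qₖ₋₂ (with p₋₁=1, p₋₂=0, q₋₁=0, q₋₂=1):
  k=0: a=23, p=23, q=1
  k=1: a=16, p=369, q=16
  k=2: a=3, p=1130, q=49

1130/49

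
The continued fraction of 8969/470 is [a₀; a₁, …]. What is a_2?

8969 = 19·470 + 39   →  a_0 = 19
470 = 12·39 + 2   →  a_1 = 12
39 = 19·2 + 1   →  a_2 = 19

19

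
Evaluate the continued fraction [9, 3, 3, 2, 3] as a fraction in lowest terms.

735/79

Using pₖ = aₖpₖ₋₁ + pₖ₋₂ and qₖ = aₖqₖ₋₁ + qₖ₋₂:
  k=0: a=9, p=9, q=1
  k=1: a=3, p=28, q=3
  k=2: a=3, p=93, q=10
  k=3: a=2, p=214, q=23
  k=4: a=3, p=735, q=79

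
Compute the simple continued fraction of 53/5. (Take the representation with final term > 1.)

53 = 10·5 + 3
5 = 1·3 + 2
3 = 1·2 + 1
2 = 2·1 + 0  (stop)
So 53/5 = [10; 1, 1, 2].

[10; 1, 1, 2]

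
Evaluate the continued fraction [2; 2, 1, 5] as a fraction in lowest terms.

Fold from the inside: start with 5/1.
  1 + 1/5 = 6/5
  2 + 5/6 = 17/6
  2 + 6/17 = 40/17

40/17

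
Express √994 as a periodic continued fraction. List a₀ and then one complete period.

[31; 1, 1, 8, 1, 1, 62]

a₀ = ⌊√994⌋ = 31.
With m₀=0, d₀=1 and mₖ₊₁ = dₖaₖ − mₖ, dₖ₊₁ = (n − mₖ₊₁²)/dₖ, aₖ₊₁ = ⌊(a₀+mₖ₊₁)/dₖ₊₁⌋:
  k=1: m=31, d=33, a=1
  k=2: m=2, d=30, a=1
  k=3: m=28, d=7, a=8
  k=4: m=28, d=30, a=1
  k=5: m=2, d=33, a=1
  k=6: m=31, d=1, a=62
d=1 and a=2a₀=62 at k=6, so the next step gives (m, d) = (31, 33) again — its k=1 value — and the period has length 6.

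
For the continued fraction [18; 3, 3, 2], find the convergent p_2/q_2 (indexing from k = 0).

Using pₖ = aₖpₖ₋₁ + pₖ₋₂, qₖ = aₖqₖ₋₁ + qₖ₋₂ (with p₋₁=1, p₋₂=0, q₋₁=0, q₋₂=1):
  k=0: a=18, p=18, q=1
  k=1: a=3, p=55, q=3
  k=2: a=3, p=183, q=10

183/10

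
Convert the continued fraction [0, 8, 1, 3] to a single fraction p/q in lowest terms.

Fold from the inside: start with 3/1.
  1 + 1/3 = 4/3
  8 + 3/4 = 35/4
  0 + 4/35 = 4/35

4/35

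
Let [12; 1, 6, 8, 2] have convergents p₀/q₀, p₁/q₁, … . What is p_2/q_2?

Using pₖ = aₖpₖ₋₁ + pₖ₋₂, qₖ = aₖqₖ₋₁ + qₖ₋₂ (with p₋₁=1, p₋₂=0, q₋₁=0, q₋₂=1):
  k=0: a=12, p=12, q=1
  k=1: a=1, p=13, q=1
  k=2: a=6, p=90, q=7

90/7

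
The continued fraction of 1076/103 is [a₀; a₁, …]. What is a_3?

1076 = 10·103 + 46   →  a_0 = 10
103 = 2·46 + 11   →  a_1 = 2
46 = 4·11 + 2   →  a_2 = 4
11 = 5·2 + 1   →  a_3 = 5

5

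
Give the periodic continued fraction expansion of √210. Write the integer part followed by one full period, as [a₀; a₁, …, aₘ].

a₀ = ⌊√210⌋ = 14.

[14; 2, 28]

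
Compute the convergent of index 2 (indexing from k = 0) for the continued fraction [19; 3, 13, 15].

Using pₖ = aₖpₖ₋₁ + pₖ₋₂, qₖ = aₖqₖ₋₁ + qₖ₋₂ (with p₋₁=1, p₋₂=0, q₋₁=0, q₋₂=1):
  k=0: a=19, p=19, q=1
  k=1: a=3, p=58, q=3
  k=2: a=13, p=773, q=40

773/40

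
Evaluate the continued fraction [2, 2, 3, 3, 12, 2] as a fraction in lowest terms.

Fold from the inside: start with 2/1.
  12 + 1/2 = 25/2
  3 + 2/25 = 77/25
  3 + 25/77 = 256/77
  2 + 77/256 = 589/256
  2 + 256/589 = 1434/589

1434/589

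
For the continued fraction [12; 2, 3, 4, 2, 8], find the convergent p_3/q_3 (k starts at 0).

373/30

Using pₖ = aₖpₖ₋₁ + pₖ₋₂, qₖ = aₖqₖ₋₁ + qₖ₋₂ (with p₋₁=1, p₋₂=0, q₋₁=0, q₋₂=1):
  k=0: a=12, p=12, q=1
  k=1: a=2, p=25, q=2
  k=2: a=3, p=87, q=7
  k=3: a=4, p=373, q=30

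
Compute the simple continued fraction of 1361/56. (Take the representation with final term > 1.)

1361 = 24·56 + 17
56 = 3·17 + 5
17 = 3·5 + 2
5 = 2·2 + 1
2 = 2·1 + 0  (stop)
So 1361/56 = [24; 3, 3, 2, 2].

[24; 3, 3, 2, 2]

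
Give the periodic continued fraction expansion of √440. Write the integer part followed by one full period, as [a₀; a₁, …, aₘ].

a₀ = ⌊√440⌋ = 20.
With m₀=0, d₀=1 and mₖ₊₁ = dₖaₖ − mₖ, dₖ₊₁ = (n − mₖ₊₁²)/dₖ, aₖ₊₁ = ⌊(a₀+mₖ₊₁)/dₖ₊₁⌋:
  k=1: m=20, d=40, a=1
  k=2: m=20, d=1, a=40
d=1 and a=2a₀=40 at k=2, so the next step gives (m, d) = (20, 40) again — its k=1 value — and the period has length 2.

[20; 1, 40]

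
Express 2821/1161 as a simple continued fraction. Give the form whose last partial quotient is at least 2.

2821 = 2*1161 + 499
1161 = 2*499 + 163
499 = 3*163 + 10
163 = 16*10 + 3
10 = 3*3 + 1
3 = 3*1 + 0  (stop)
So 2821/1161 = [2; 2, 3, 16, 3, 3].

[2; 2, 3, 16, 3, 3]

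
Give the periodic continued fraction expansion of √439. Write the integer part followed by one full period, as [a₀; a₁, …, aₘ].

a₀ = ⌊√439⌋ = 20.
With m₀=0, d₀=1 and mₖ₊₁ = dₖaₖ − mₖ, dₖ₊₁ = (n − mₖ₊₁²)/dₖ, aₖ₊₁ = ⌊(a₀+mₖ₊₁)/dₖ₊₁⌋:
  k=1: m=20, d=39, a=1
  k=2: m=19, d=2, a=19
  k=3: m=19, d=39, a=1
  k=4: m=20, d=1, a=40
d=1 and a=2a₀=40 at k=4, so the next step gives (m, d) = (20, 39) again — its k=1 value — and the period has length 4.

[20; 1, 19, 1, 40]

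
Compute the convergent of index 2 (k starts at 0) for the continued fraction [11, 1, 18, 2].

227/19

Using pₖ = aₖpₖ₋₁ + pₖ₋₂, qₖ = aₖqₖ₋₁ + qₖ₋₂ (with p₋₁=1, p₋₂=0, q₋₁=0, q₋₂=1):
  k=0: a=11, p=11, q=1
  k=1: a=1, p=12, q=1
  k=2: a=18, p=227, q=19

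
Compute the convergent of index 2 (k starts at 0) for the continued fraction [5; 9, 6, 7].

281/55

Using pₖ = aₖpₖ₋₁ + pₖ₋₂, qₖ = aₖqₖ₋₁ + qₖ₋₂ (with p₋₁=1, p₋₂=0, q₋₁=0, q₋₂=1):
  k=0: a=5, p=5, q=1
  k=1: a=9, p=46, q=9
  k=2: a=6, p=281, q=55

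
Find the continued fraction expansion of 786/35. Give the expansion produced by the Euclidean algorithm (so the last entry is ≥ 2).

[22; 2, 5, 3]

786 = 22*35 + 16
35 = 2*16 + 3
16 = 5*3 + 1
3 = 3*1 + 0  (stop)
So 786/35 = [22; 2, 5, 3].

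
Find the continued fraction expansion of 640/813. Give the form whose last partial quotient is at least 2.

[0; 1, 3, 1, 2, 3, 17]

640 = 0×813 + 640
813 = 1×640 + 173
640 = 3×173 + 121
173 = 1×121 + 52
121 = 2×52 + 17
52 = 3×17 + 1
17 = 17×1 + 0  (stop)
So 640/813 = [0; 1, 3, 1, 2, 3, 17].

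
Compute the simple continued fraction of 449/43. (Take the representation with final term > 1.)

449 = 10×43 + 19
43 = 2×19 + 5
19 = 3×5 + 4
5 = 1×4 + 1
4 = 4×1 + 0  (stop)
So 449/43 = [10; 2, 3, 1, 4].

[10; 2, 3, 1, 4]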